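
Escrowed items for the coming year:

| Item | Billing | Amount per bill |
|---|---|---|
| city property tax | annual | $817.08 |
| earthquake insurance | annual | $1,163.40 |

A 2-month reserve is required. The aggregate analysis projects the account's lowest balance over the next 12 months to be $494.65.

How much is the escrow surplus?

City property tax — $817.08 per year
Earthquake insurance — $1,163.40 per year
Total annual escrow = $817.08 + $1,163.40 = $1,980.48
Base monthly escrow = $1,980.48 ÷ 12 = $165.04
Required cushion = 2 × $165.04 = $330.08
Surplus = $494.65 − $330.08 = $164.57

$164.57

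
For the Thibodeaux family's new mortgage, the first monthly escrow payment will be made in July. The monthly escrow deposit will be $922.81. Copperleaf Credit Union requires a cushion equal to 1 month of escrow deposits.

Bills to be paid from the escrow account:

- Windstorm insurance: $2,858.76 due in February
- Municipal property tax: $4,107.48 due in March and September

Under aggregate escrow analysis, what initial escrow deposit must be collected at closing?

Cushion = 1 × $922.81 = $922.81
Trial balance (start $0, +$922.81 each month, − disbursements):
  Jul: +$922.81 → $922.81
  Aug: +$922.81 → $1,845.62
  Sep: +$922.81 − $4,107.48 → -$1,339.05
  Oct: +$922.81 → -$416.24
  Nov: +$922.81 → $506.57
  Dec: +$922.81 → $1,429.38
  Jan: +$922.81 → $2,352.19
  Feb: +$922.81 − $2,858.76 → $416.24
  Mar: +$922.81 − $4,107.48 → -$2,768.43
  Apr: +$922.81 → -$1,845.62
  May: +$922.81 → -$922.81
  Jun: +$922.81 → $0.00
Lowest trial balance = -$2,768.43 (Mar)
Initial deposit = cushion − low point = $922.81 − (-$2,768.43) = $3,691.24

$3,691.24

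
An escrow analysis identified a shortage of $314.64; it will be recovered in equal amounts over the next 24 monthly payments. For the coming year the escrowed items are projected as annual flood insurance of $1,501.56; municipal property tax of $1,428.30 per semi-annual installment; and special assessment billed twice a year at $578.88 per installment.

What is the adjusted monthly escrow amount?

Flood insurance: $1,501.56 annually
Municipal property tax: $1,428.30 × 2 = $2,856.60 annually
Special assessment: $578.88 × 2 = $1,157.76 annually
Total annual escrow = $1,501.56 + $2,856.60 + $1,157.76 = $5,515.92
Base monthly escrow = $5,515.92 ÷ 12 = $459.66
Shortage per month = $314.64 / 24 = $13.11
New monthly escrow = $459.66 + $13.11 = $472.77

$472.77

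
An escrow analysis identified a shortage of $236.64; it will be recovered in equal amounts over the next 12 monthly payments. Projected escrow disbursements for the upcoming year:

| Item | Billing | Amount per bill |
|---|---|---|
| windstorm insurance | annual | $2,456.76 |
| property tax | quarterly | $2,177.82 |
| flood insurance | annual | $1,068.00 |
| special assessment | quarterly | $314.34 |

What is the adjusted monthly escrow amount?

Windstorm insurance: $2,456.76 annually
Property tax: $2,177.82 × 4 = $8,711.28 annually
Flood insurance: $1,068.00 annually
Special assessment: $314.34 × 4 = $1,257.36 annually
Total annual escrow = $2,456.76 + $8,711.28 + $1,068.00 + $1,257.36 = $13,493.40
Monthly escrow = $13,493.40 ÷ 12 = $1,124.45
Monthly shortage recovery: $236.64 ÷ 12 = $19.72
Adjusted monthly = $1,124.45 + $19.72 = $1,144.17

$1,144.17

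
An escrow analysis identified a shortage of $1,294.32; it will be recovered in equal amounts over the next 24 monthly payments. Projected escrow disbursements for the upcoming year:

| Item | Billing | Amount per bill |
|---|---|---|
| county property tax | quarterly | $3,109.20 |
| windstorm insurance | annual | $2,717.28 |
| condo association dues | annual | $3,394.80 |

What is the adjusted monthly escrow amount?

$1,599.67

County property tax: $3,109.20 × 4 = $12,436.80
Windstorm insurance: $2,717.28
Condo association dues: $3,394.80
Total annual escrow = $18,548.88
Monthly = $18,548.88 ÷ 12 = $1,545.74
Shortage spread = $1,294.32 / 24 = $53.93/mo
Adjusted monthly = $1,545.74 + $53.93 = $1,599.67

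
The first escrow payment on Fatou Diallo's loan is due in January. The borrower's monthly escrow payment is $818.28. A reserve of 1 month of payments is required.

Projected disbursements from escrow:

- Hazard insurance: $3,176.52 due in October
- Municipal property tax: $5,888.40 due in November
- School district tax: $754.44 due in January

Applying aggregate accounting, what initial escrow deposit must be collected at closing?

Cushion = 1 × $818.28 = $818.28
Trial balance (start $0, +$818.28 each month, − disbursements):
  Jan: +$818.28 − $754.44 → $63.84
  Feb: +$818.28 → $882.12
  Mar: +$818.28 → $1,700.40
  Apr: +$818.28 → $2,518.68
  May: +$818.28 → $3,336.96
  Jun: +$818.28 → $4,155.24
  Jul: +$818.28 → $4,973.52
  Aug: +$818.28 → $5,791.80
  Sep: +$818.28 → $6,610.08
  Oct: +$818.28 − $3,176.52 → $4,251.84
  Nov: +$818.28 − $5,888.40 → -$818.28
  Dec: +$818.28 → $0.00
Lowest trial balance = -$818.28 (Nov)
Initial deposit = cushion − low point = $818.28 − (-$818.28) = $1,636.56

$1,636.56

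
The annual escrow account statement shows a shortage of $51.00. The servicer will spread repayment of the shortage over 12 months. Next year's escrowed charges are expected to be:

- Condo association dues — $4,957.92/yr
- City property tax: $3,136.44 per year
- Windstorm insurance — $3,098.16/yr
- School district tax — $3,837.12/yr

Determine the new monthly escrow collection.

Condo association dues = $4,957.92 annually
City property tax = $3,136.44 annually
Windstorm insurance = $3,098.16 annually
School district tax = $3,837.12 annually
Annual escrow total = $15,029.64
Base monthly escrow = $15,029.64 ÷ 12 = $1,252.47
Shortage spread = $51.00 ÷ 12 = $4.25/mo
New monthly escrow = $1,252.47 + $4.25 = $1,256.72

$1,256.72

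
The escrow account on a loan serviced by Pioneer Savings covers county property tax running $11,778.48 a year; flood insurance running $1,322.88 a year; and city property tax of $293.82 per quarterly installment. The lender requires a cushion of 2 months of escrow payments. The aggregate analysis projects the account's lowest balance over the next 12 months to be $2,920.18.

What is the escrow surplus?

$540.74

County property tax: $11,778.48/yr
Flood insurance: $1,322.88/yr
City property tax: $293.82 × 4 = $1,175.28/yr
Annual escrow total = $11,778.48 + $1,322.88 + $1,175.28 = $14,276.64
Base monthly escrow = $14,276.64 ÷ 12 = $1,189.72
Cushion = 2 × $1,189.72 = $2,379.44
Excess over cushion: $2,920.18 − $2,379.44 = $540.74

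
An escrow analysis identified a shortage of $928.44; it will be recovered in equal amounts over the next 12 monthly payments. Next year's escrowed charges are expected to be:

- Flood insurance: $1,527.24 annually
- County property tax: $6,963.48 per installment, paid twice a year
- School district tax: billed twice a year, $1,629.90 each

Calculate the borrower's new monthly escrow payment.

$1,636.87

Flood insurance — $1,527.24 annually
County property tax — $6,963.48 × 2 = $13,926.96 annually
School district tax — $1,629.90 × 2 = $3,259.80 annually
Combined annual = $1,527.24 + $13,926.96 + $3,259.80 = $18,714.00
Monthly escrow = $18,714.00 / 12 = $1,559.50
Monthly shortage recovery: $928.44 ÷ 12 = $77.37
Adjusted monthly = $1,559.50 + $77.37 = $1,636.87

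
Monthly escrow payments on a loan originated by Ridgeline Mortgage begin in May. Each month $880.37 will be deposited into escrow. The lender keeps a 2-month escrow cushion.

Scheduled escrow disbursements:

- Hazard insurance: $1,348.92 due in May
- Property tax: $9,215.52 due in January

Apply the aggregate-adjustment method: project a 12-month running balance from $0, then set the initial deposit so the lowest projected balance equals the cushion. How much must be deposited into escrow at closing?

Cushion = 2 × $880.37 = $1,760.74
Trial balance (start $0, +$880.37 each month, − disbursements):
  May: +$880.37 − $1,348.92 → -$468.55
  Jun: +$880.37 → $411.82
  Jul: +$880.37 → $1,292.19
  Aug: +$880.37 → $2,172.56
  Sep: +$880.37 → $3,052.93
  Oct: +$880.37 → $3,933.30
  Nov: +$880.37 → $4,813.67
  Dec: +$880.37 → $5,694.04
  Jan: +$880.37 − $9,215.52 → -$2,641.11
  Feb: +$880.37 → -$1,760.74
  Mar: +$880.37 → -$880.37
  Apr: +$880.37 → $0.00
Lowest trial balance = -$2,641.11 (Jan)
Initial deposit = cushion − low point = $1,760.74 − (-$2,641.11) = $4,401.85

$4,401.85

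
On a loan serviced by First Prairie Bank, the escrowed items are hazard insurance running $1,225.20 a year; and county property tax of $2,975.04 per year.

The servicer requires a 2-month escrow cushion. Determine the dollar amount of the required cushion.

Hazard insurance — $1,225.20/yr
County property tax — $2,975.04/yr
Annual escrow total = $4,200.24
Per month = $4,200.24 ÷ 12 = $350.02
Reserve = 2 × $350.02 = $700.04

$700.04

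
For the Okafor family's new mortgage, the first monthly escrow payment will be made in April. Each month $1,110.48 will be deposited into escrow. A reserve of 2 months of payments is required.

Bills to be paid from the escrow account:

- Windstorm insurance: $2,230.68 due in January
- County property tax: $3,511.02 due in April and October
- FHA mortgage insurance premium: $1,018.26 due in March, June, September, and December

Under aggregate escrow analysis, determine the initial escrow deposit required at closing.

$4,621.50

Cushion = 2 × $1,110.48 = $2,220.96
Trial balance (start $0, +$1,110.48 each month, − disbursements):
  Apr: +$1,110.48 − $3,511.02 → -$2,400.54
  May: +$1,110.48 → -$1,290.06
  Jun: +$1,110.48 − $1,018.26 → -$1,197.84
  Jul: +$1,110.48 → -$87.36
  Aug: +$1,110.48 → $1,023.12
  Sep: +$1,110.48 − $1,018.26 → $1,115.34
  Oct: +$1,110.48 − $3,511.02 → -$1,285.20
  Nov: +$1,110.48 → -$174.72
  Dec: +$1,110.48 − $1,018.26 → -$82.50
  Jan: +$1,110.48 − $2,230.68 → -$1,202.70
  Feb: +$1,110.48 → -$92.22
  Mar: +$1,110.48 − $1,018.26 → $0.00
Lowest trial balance = -$2,400.54 (Apr)
Initial deposit = cushion − low point = $2,220.96 − (-$2,400.54) = $4,621.50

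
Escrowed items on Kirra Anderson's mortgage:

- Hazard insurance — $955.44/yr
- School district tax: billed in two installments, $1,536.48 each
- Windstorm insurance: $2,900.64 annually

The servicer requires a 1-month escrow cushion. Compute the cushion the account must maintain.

Hazard insurance: $955.44 annually
School district tax: $1,536.48 × 2 = $3,072.96 annually
Windstorm insurance: $2,900.64 annually
Yearly total = $6,929.04
Base monthly escrow = $6,929.04 / 12 = $577.42
Reserve = 1 × $577.42 = $577.42

$577.42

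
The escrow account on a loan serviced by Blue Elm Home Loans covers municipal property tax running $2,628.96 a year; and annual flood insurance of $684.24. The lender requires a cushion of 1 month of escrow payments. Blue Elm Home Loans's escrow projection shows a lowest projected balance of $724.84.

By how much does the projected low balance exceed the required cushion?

Municipal property tax: $2,628.96 per year
Flood insurance: $684.24 per year
Combined annual = $3,313.20
Monthly escrow = $3,313.20 ÷ 12 = $276.10
Required cushion = 1 × $276.10 = $276.10
Surplus = $724.84 − $276.10 = $448.74

$448.74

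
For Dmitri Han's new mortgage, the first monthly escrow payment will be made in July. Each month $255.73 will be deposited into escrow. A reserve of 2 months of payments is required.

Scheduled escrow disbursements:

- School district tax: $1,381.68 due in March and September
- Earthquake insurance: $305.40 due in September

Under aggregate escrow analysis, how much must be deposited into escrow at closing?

Cushion = 2 × $255.73 = $511.46
Trial balance (start $0, +$255.73 each month, − disbursements):
  Jul: +$255.73 → $255.73
  Aug: +$255.73 → $511.46
  Sep: +$255.73 − $1,687.08 → -$919.89
  Oct: +$255.73 → -$664.16
  Nov: +$255.73 → -$408.43
  Dec: +$255.73 → -$152.70
  Jan: +$255.73 → $103.03
  Feb: +$255.73 → $358.76
  Mar: +$255.73 − $1,381.68 → -$767.19
  Apr: +$255.73 → -$511.46
  May: +$255.73 → -$255.73
  Jun: +$255.73 → $0.00
Lowest trial balance = -$919.89 (Sep)
Initial deposit = cushion − low point = $511.46 − (-$919.89) = $1,431.35

$1,431.35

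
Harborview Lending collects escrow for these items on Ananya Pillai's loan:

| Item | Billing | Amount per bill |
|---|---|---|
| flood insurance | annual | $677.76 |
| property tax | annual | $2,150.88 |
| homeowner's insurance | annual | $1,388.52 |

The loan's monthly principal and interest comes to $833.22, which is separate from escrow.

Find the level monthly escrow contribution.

$351.43

Flood insurance = $677.76/yr
Property tax = $2,150.88/yr
Homeowner's insurance = $1,388.52/yr
Combined annual = $677.76 + $2,150.88 + $1,388.52 = $4,217.16
Base monthly escrow = $4,217.16 ÷ 12 = $351.43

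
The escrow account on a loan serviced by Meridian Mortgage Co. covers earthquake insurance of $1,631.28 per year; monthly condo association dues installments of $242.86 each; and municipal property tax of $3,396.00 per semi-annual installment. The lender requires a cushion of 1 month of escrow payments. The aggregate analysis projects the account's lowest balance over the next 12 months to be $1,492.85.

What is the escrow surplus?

$548.05

Earthquake insurance = $1,631.28 per year
Condo association dues = $242.86 × 12 = $2,914.32 per year
Municipal property tax = $3,396.00 × 2 = $6,792.00 per year
Annual escrow total = $11,337.60
Per month = $11,337.60 / 12 = $944.80
Required reserve = 1 × $944.80 = $944.80
Surplus = $1,492.85 − $944.80 = $548.05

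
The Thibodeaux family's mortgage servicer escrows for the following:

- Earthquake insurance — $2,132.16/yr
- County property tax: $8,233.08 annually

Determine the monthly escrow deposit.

Earthquake insurance — $2,132.16 annually
County property tax — $8,233.08 annually
Total annual escrow = $10,365.24
Per month = $10,365.24 / 12 = $863.77

$863.77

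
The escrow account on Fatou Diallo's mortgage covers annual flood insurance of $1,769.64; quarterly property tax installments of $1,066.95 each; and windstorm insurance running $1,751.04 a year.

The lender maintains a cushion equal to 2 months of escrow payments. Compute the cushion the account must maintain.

$1,298.08

Flood insurance = $1,769.64 annually
Property tax = $1,066.95 × 4 = $4,267.80 annually
Windstorm insurance = $1,751.04 annually
Combined annual = $1,769.64 + $4,267.80 + $1,751.04 = $7,788.48
Base monthly escrow = $7,788.48 / 12 = $649.04
Required cushion = 2 × $649.04 = $1,298.08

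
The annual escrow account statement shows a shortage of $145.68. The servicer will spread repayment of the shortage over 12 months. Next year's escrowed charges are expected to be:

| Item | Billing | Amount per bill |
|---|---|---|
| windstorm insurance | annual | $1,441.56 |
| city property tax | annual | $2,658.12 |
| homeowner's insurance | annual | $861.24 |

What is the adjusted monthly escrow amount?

$425.55

Windstorm insurance — $1,441.56/yr
City property tax — $2,658.12/yr
Homeowner's insurance — $861.24/yr
Combined annual = $1,441.56 + $2,658.12 + $861.24 = $4,960.92
Monthly = $4,960.92 ÷ 12 = $413.41
Monthly shortage recovery: $145.68 / 12 = $12.14
Adjusted monthly = $413.41 + $12.14 = $425.55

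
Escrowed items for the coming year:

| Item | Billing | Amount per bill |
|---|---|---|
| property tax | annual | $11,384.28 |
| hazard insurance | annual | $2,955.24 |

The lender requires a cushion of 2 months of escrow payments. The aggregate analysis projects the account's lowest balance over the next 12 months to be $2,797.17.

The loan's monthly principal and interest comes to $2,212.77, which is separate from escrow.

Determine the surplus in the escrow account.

$407.25

Property tax = $11,384.28
Hazard insurance = $2,955.24
Total annual escrow = $14,339.52
Base monthly escrow = $14,339.52 / 12 = $1,194.96
Required reserve = 2 × $1,194.96 = $2,389.92
Surplus = $2,797.17 − $2,389.92 = $407.25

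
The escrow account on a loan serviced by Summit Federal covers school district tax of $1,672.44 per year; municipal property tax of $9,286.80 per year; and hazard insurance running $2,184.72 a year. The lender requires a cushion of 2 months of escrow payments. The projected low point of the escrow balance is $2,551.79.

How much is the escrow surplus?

School district tax = $1,672.44/yr
Municipal property tax = $9,286.80/yr
Hazard insurance = $2,184.72/yr
Annual escrow total = $13,143.96
Monthly escrow = $13,143.96 / 12 = $1,095.33
Required reserve = 2 × $1,095.33 = $2,190.66
Excess over cushion: $2,551.79 − $2,190.66 = $361.13

$361.13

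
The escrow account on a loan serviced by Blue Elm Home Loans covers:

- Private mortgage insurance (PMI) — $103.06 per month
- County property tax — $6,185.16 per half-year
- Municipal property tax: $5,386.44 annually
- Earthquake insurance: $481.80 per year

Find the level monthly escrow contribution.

$1,622.94

Private mortgage insurance (PMI): $103.06 × 12 = $1,236.72
County property tax: $6,185.16 × 2 = $12,370.32
Municipal property tax: $5,386.44
Earthquake insurance: $481.80
Total annual escrow = $1,236.72 + $12,370.32 + $5,386.44 + $481.80 = $19,475.28
Base monthly escrow = $19,475.28 / 12 = $1,622.94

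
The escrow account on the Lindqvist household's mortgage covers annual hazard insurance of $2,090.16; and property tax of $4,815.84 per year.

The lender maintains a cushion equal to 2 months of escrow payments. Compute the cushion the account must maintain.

$1,151.00

Hazard insurance — $2,090.16 per year
Property tax — $4,815.84 per year
Annual escrow total = $2,090.16 + $4,815.84 = $6,906.00
Per month = $6,906.00 / 12 = $575.50
Cushion = 2 × $575.50 = $1,151.00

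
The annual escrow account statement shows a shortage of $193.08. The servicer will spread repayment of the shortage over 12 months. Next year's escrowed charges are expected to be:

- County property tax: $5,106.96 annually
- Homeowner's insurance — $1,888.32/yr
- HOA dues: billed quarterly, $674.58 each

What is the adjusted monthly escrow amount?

County property tax = $5,106.96/yr
Homeowner's insurance = $1,888.32/yr
HOA dues = $674.58 × 4 = $2,698.32/yr
Yearly total = $9,693.60
Base monthly escrow = $9,693.60 ÷ 12 = $807.80
Shortage per month = $193.08 / 12 = $16.09
New monthly escrow = $807.80 + $16.09 = $823.89

$823.89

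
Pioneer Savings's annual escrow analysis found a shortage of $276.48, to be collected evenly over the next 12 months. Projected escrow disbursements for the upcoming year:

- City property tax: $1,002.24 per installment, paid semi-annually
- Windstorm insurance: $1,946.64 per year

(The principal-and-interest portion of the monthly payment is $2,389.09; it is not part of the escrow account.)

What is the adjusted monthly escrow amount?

$352.30

City property tax: $1,002.24 × 2 = $2,004.48 annually
Windstorm insurance: $1,946.64 annually
Total per year = $3,951.12
Monthly escrow = $3,951.12 ÷ 12 = $329.26
Shortage per month = $276.48 / 12 = $23.04
Adjusted monthly = $329.26 + $23.04 = $352.30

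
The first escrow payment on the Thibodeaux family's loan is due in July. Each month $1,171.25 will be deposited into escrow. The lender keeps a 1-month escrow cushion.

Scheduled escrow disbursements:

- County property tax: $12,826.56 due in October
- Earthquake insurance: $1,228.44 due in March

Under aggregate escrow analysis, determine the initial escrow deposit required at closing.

Cushion = 1 × $1,171.25 = $1,171.25
Trial balance (start $0, +$1,171.25 each month, − disbursements):
  Jul: +$1,171.25 → $1,171.25
  Aug: +$1,171.25 → $2,342.50
  Sep: +$1,171.25 → $3,513.75
  Oct: +$1,171.25 − $12,826.56 → -$8,141.56
  Nov: +$1,171.25 → -$6,970.31
  Dec: +$1,171.25 → -$5,799.06
  Jan: +$1,171.25 → -$4,627.81
  Feb: +$1,171.25 → -$3,456.56
  Mar: +$1,171.25 − $1,228.44 → -$3,513.75
  Apr: +$1,171.25 → -$2,342.50
  May: +$1,171.25 → -$1,171.25
  Jun: +$1,171.25 → $0.00
Lowest trial balance = -$8,141.56 (Oct)
Initial deposit = cushion − low point = $1,171.25 − (-$8,141.56) = $9,312.81

$9,312.81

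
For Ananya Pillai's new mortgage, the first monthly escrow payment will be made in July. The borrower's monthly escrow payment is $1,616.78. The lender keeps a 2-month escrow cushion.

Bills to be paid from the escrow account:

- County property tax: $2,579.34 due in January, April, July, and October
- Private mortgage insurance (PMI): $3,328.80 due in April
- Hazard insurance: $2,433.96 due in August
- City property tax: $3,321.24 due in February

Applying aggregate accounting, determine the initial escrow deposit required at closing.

$6,467.12

Cushion = 2 × $1,616.78 = $3,233.56
Trial balance (start $0, +$1,616.78 each month, − disbursements):
  Jul: +$1,616.78 − $2,579.34 → -$962.56
  Aug: +$1,616.78 − $2,433.96 → -$1,779.74
  Sep: +$1,616.78 → -$162.96
  Oct: +$1,616.78 − $2,579.34 → -$1,125.52
  Nov: +$1,616.78 → $491.26
  Dec: +$1,616.78 → $2,108.04
  Jan: +$1,616.78 − $2,579.34 → $1,145.48
  Feb: +$1,616.78 − $3,321.24 → -$558.98
  Mar: +$1,616.78 → $1,057.80
  Apr: +$1,616.78 − $5,908.14 → -$3,233.56
  May: +$1,616.78 → -$1,616.78
  Jun: +$1,616.78 → $0.00
Lowest trial balance = -$3,233.56 (Apr)
Initial deposit = cushion − low point = $3,233.56 − (-$3,233.56) = $6,467.12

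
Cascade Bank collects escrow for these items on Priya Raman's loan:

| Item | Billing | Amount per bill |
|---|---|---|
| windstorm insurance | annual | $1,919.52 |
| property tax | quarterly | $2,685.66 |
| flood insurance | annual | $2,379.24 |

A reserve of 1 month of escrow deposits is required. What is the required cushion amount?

Windstorm insurance — $1,919.52
Property tax — $2,685.66 × 4 = $10,742.64
Flood insurance — $2,379.24
Annual escrow total = $1,919.52 + $10,742.64 + $2,379.24 = $15,041.40
Monthly escrow = $15,041.40 ÷ 12 = $1,253.45
Cushion = 1 × $1,253.45 = $1,253.45

$1,253.45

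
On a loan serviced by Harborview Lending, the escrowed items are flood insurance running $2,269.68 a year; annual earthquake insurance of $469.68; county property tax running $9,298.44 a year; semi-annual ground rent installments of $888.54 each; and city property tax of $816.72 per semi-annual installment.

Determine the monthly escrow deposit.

Flood insurance = $2,269.68 per year
Earthquake insurance = $469.68 per year
County property tax = $9,298.44 per year
Ground rent = $888.54 × 2 = $1,777.08 per year
City property tax = $816.72 × 2 = $1,633.44 per year
Total per year = $2,269.68 + $469.68 + $9,298.44 + $1,777.08 + $1,633.44 = $15,448.32
Monthly escrow = $15,448.32 / 12 = $1,287.36

$1,287.36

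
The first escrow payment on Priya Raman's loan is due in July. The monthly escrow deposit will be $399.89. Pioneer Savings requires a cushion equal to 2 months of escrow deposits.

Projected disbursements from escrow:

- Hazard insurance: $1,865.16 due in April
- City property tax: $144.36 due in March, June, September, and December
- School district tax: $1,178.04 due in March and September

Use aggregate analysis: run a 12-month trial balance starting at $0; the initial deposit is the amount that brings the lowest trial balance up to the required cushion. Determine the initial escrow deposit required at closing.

$1,455.20

Cushion = 2 × $399.89 = $799.78
Trial balance (start $0, +$399.89 each month, − disbursements):
  Jul: +$399.89 → $399.89
  Aug: +$399.89 → $799.78
  Sep: +$399.89 − $1,322.40 → -$122.73
  Oct: +$399.89 → $277.16
  Nov: +$399.89 → $677.05
  Dec: +$399.89 − $144.36 → $932.58
  Jan: +$399.89 → $1,332.47
  Feb: +$399.89 → $1,732.36
  Mar: +$399.89 − $1,322.40 → $809.85
  Apr: +$399.89 − $1,865.16 → -$655.42
  May: +$399.89 → -$255.53
  Jun: +$399.89 − $144.36 → $0.00
Lowest trial balance = -$655.42 (Apr)
Initial deposit = cushion − low point = $799.78 − (-$655.42) = $1,455.20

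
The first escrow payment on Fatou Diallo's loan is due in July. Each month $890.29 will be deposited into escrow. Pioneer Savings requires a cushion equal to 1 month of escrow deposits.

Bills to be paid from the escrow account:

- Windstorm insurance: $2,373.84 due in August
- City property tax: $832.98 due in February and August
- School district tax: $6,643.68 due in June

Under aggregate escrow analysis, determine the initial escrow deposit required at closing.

$2,316.53

Cushion = 1 × $890.29 = $890.29
Trial balance (start $0, +$890.29 each month, − disbursements):
  Jul: +$890.29 → $890.29
  Aug: +$890.29 − $3,206.82 → -$1,426.24
  Sep: +$890.29 → -$535.95
  Oct: +$890.29 → $354.34
  Nov: +$890.29 → $1,244.63
  Dec: +$890.29 → $2,134.92
  Jan: +$890.29 → $3,025.21
  Feb: +$890.29 − $832.98 → $3,082.52
  Mar: +$890.29 → $3,972.81
  Apr: +$890.29 → $4,863.10
  May: +$890.29 → $5,753.39
  Jun: +$890.29 − $6,643.68 → $0.00
Lowest trial balance = -$1,426.24 (Aug)
Initial deposit = cushion − low point = $890.29 − (-$1,426.24) = $2,316.53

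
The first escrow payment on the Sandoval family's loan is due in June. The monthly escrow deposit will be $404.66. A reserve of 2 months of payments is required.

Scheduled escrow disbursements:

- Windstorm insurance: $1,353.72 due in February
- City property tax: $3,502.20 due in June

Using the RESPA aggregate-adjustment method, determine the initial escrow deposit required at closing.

Cushion = 2 × $404.66 = $809.32
Trial balance (start $0, +$404.66 each month, − disbursements):
  Jun: +$404.66 − $3,502.20 → -$3,097.54
  Jul: +$404.66 → -$2,692.88
  Aug: +$404.66 → -$2,288.22
  Sep: +$404.66 → -$1,883.56
  Oct: +$404.66 → -$1,478.90
  Nov: +$404.66 → -$1,074.24
  Dec: +$404.66 → -$669.58
  Jan: +$404.66 → -$264.92
  Feb: +$404.66 − $1,353.72 → -$1,213.98
  Mar: +$404.66 → -$809.32
  Apr: +$404.66 → -$404.66
  May: +$404.66 → $0.00
Lowest trial balance = -$3,097.54 (Jun)
Initial deposit = cushion − low point = $809.32 − (-$3,097.54) = $3,906.86

$3,906.86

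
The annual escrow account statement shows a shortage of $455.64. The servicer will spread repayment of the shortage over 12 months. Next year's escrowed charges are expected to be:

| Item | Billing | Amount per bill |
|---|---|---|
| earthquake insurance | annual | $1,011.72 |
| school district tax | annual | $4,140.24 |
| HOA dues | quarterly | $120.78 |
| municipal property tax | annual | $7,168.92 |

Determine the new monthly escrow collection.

$1,104.97

Earthquake insurance = $1,011.72 per year
School district tax = $4,140.24 per year
HOA dues = $120.78 × 4 = $483.12 per year
Municipal property tax = $7,168.92 per year
Total per year = $12,804.00
Monthly escrow = $12,804.00 ÷ 12 = $1,067.00
Shortage per month = $455.64 ÷ 12 = $37.97
New monthly escrow = $1,067.00 + $37.97 = $1,104.97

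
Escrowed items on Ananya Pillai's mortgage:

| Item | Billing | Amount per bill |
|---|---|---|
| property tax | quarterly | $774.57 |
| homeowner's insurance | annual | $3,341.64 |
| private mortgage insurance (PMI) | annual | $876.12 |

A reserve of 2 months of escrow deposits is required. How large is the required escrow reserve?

Property tax = $774.57 × 4 = $3,098.28/yr
Homeowner's insurance = $3,341.64/yr
Private mortgage insurance (PMI) = $876.12/yr
Total annual escrow = $3,098.28 + $3,341.64 + $876.12 = $7,316.04
Monthly escrow = $7,316.04 ÷ 12 = $609.67
Reserve = 2 × $609.67 = $1,219.34

$1,219.34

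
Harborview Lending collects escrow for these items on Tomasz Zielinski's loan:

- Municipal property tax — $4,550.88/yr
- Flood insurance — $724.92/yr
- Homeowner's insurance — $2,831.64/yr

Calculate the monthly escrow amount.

Municipal property tax = $4,550.88 per year
Flood insurance = $724.92 per year
Homeowner's insurance = $2,831.64 per year
Total annual escrow = $4,550.88 + $724.92 + $2,831.64 = $8,107.44
Base monthly escrow = $8,107.44 / 12 = $675.62

$675.62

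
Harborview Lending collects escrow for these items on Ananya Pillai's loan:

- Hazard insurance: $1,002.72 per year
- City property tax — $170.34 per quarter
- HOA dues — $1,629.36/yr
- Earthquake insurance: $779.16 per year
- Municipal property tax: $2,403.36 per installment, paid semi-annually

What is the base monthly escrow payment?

$741.61

Hazard insurance: $1,002.72
City property tax: $170.34 × 4 = $681.36
HOA dues: $1,629.36
Earthquake insurance: $779.16
Municipal property tax: $2,403.36 × 2 = $4,806.72
Combined annual = $8,899.32
Per month = $8,899.32 / 12 = $741.61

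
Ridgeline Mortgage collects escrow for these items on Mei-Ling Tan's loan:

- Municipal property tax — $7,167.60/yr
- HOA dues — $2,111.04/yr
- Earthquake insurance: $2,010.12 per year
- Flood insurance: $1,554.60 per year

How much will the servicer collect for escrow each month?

$1,070.28

Municipal property tax = $7,167.60/yr
HOA dues = $2,111.04/yr
Earthquake insurance = $2,010.12/yr
Flood insurance = $1,554.60/yr
Annual escrow total = $7,167.60 + $2,111.04 + $2,010.12 + $1,554.60 = $12,843.36
Monthly = $12,843.36 / 12 = $1,070.28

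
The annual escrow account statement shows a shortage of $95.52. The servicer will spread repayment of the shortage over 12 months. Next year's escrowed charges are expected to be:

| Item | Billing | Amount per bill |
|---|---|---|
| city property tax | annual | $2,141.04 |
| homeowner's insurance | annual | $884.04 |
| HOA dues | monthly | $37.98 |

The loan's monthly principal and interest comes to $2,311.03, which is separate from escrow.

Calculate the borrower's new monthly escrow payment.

City property tax = $2,141.04 per year
Homeowner's insurance = $884.04 per year
HOA dues = $37.98 × 12 = $455.76 per year
Annual escrow total = $2,141.04 + $884.04 + $455.76 = $3,480.84
Per month = $3,480.84 ÷ 12 = $290.07
Monthly shortage recovery: $95.52 ÷ 12 = $7.96
Adjusted monthly = $290.07 + $7.96 = $298.03

$298.03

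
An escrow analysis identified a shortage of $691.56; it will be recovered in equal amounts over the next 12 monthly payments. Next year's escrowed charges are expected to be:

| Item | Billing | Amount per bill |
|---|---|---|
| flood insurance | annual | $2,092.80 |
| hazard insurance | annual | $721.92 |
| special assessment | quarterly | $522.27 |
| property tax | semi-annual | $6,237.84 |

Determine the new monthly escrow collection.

$1,505.92

Flood insurance: $2,092.80/yr
Hazard insurance: $721.92/yr
Special assessment: $522.27 × 4 = $2,089.08/yr
Property tax: $6,237.84 × 2 = $12,475.68/yr
Total annual escrow = $17,379.48
Base monthly escrow = $17,379.48 / 12 = $1,448.29
Shortage spread = $691.56 / 12 = $57.63/mo
Adjusted monthly = $1,448.29 + $57.63 = $1,505.92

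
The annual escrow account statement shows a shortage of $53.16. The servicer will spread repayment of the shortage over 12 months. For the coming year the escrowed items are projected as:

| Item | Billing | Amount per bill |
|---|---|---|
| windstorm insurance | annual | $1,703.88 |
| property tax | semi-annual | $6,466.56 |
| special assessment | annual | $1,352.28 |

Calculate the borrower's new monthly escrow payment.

$1,336.87

Windstorm insurance: $1,703.88 annually
Property tax: $6,466.56 × 2 = $12,933.12 annually
Special assessment: $1,352.28 annually
Yearly total = $1,703.88 + $12,933.12 + $1,352.28 = $15,989.28
Per month = $15,989.28 ÷ 12 = $1,332.44
Shortage spread = $53.16 ÷ 12 = $4.43/mo
New monthly escrow = $1,332.44 + $4.43 = $1,336.87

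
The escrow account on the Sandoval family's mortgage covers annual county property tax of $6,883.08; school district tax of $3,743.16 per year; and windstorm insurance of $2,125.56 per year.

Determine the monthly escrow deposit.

County property tax: $6,883.08
School district tax: $3,743.16
Windstorm insurance: $2,125.56
Annual escrow total = $12,751.80
Base monthly escrow = $12,751.80 / 12 = $1,062.65

$1,062.65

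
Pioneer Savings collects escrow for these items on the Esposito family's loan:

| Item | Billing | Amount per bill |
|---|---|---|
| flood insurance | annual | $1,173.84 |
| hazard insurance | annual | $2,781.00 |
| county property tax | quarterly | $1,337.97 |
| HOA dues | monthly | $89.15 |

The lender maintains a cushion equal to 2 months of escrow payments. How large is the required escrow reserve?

Flood insurance — $1,173.84/yr
Hazard insurance — $2,781.00/yr
County property tax — $1,337.97 × 4 = $5,351.88/yr
HOA dues — $89.15 × 12 = $1,069.80/yr
Yearly total = $10,376.52
Monthly escrow = $10,376.52 / 12 = $864.71
Reserve = 2 × $864.71 = $1,729.42

$1,729.42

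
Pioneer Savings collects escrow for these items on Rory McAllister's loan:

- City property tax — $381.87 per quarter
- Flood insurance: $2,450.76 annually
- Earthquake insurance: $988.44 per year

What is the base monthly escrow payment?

City property tax = $381.87 × 4 = $1,527.48 annually
Flood insurance = $2,450.76 annually
Earthquake insurance = $988.44 annually
Annual escrow total = $4,966.68
Monthly = $4,966.68 ÷ 12 = $413.89

$413.89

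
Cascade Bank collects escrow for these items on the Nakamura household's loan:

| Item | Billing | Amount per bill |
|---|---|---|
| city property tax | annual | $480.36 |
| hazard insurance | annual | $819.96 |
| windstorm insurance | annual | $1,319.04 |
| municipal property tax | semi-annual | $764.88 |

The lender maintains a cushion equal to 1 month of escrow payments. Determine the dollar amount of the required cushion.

$345.76

City property tax: $480.36 per year
Hazard insurance: $819.96 per year
Windstorm insurance: $1,319.04 per year
Municipal property tax: $764.88 × 2 = $1,529.76 per year
Total per year = $480.36 + $819.96 + $1,319.04 + $1,529.76 = $4,149.12
Monthly escrow = $4,149.12 ÷ 12 = $345.76
Required cushion = 1 × $345.76 = $345.76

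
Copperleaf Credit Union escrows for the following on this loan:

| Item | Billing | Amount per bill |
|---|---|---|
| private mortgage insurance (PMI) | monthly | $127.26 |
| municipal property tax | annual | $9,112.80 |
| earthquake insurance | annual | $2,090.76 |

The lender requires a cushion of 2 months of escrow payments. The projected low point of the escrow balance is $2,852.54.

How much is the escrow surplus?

$730.76

Private mortgage insurance (PMI) — $127.26 × 12 = $1,527.12/yr
Municipal property tax — $9,112.80/yr
Earthquake insurance — $2,090.76/yr
Annual escrow total = $1,527.12 + $9,112.80 + $2,090.76 = $12,730.68
Base monthly escrow = $12,730.68 ÷ 12 = $1,060.89
Required cushion = 2 × $1,060.89 = $2,121.78
Excess over cushion: $2,852.54 − $2,121.78 = $730.76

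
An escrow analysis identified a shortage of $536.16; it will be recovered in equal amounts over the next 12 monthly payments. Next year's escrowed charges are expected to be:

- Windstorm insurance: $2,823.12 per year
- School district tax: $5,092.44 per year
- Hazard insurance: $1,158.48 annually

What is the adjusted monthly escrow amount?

$800.85

Windstorm insurance = $2,823.12 annually
School district tax = $5,092.44 annually
Hazard insurance = $1,158.48 annually
Total annual escrow = $2,823.12 + $5,092.44 + $1,158.48 = $9,074.04
Per month = $9,074.04 / 12 = $756.17
Monthly shortage recovery: $536.16 / 12 = $44.68
New monthly escrow = $756.17 + $44.68 = $800.85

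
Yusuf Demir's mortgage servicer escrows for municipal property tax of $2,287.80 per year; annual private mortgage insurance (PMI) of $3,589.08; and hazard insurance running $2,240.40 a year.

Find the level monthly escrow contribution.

Municipal property tax = $2,287.80
Private mortgage insurance (PMI) = $3,589.08
Hazard insurance = $2,240.40
Total per year = $8,117.28
Base monthly escrow = $8,117.28 ÷ 12 = $676.44

$676.44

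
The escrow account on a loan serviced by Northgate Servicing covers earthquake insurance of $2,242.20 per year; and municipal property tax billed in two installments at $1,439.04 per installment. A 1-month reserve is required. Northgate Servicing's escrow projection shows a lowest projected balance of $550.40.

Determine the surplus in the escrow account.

Earthquake insurance — $2,242.20 per year
Municipal property tax — $1,439.04 × 2 = $2,878.08 per year
Annual escrow total = $2,242.20 + $2,878.08 = $5,120.28
Monthly escrow = $5,120.28 / 12 = $426.69
Cushion = 1 × $426.69 = $426.69
Surplus = $550.40 − $426.69 = $123.71

$123.71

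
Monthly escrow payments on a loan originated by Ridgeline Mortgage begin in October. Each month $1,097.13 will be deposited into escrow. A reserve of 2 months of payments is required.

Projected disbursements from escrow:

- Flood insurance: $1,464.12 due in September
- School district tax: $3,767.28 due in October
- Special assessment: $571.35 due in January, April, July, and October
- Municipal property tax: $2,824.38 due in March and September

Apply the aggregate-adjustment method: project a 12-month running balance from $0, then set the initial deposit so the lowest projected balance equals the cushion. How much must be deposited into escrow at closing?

$5,435.76

Cushion = 2 × $1,097.13 = $2,194.26
Trial balance (start $0, +$1,097.13 each month, − disbursements):
  Oct: +$1,097.13 − $4,338.63 → -$3,241.50
  Nov: +$1,097.13 → -$2,144.37
  Dec: +$1,097.13 → -$1,047.24
  Jan: +$1,097.13 − $571.35 → -$521.46
  Feb: +$1,097.13 → $575.67
  Mar: +$1,097.13 − $2,824.38 → -$1,151.58
  Apr: +$1,097.13 − $571.35 → -$625.80
  May: +$1,097.13 → $471.33
  Jun: +$1,097.13 → $1,568.46
  Jul: +$1,097.13 − $571.35 → $2,094.24
  Aug: +$1,097.13 → $3,191.37
  Sep: +$1,097.13 − $4,288.50 → $0.00
Lowest trial balance = -$3,241.50 (Oct)
Initial deposit = cushion − low point = $2,194.26 − (-$3,241.50) = $5,435.76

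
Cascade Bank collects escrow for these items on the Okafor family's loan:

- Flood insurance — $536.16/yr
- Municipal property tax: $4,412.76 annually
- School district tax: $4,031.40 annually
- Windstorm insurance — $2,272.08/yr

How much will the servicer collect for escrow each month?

$937.70

Flood insurance = $536.16 annually
Municipal property tax = $4,412.76 annually
School district tax = $4,031.40 annually
Windstorm insurance = $2,272.08 annually
Total annual escrow = $11,252.40
Per month = $11,252.40 ÷ 12 = $937.70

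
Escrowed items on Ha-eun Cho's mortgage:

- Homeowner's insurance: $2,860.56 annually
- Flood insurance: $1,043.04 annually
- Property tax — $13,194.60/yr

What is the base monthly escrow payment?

$1,424.85

Homeowner's insurance: $2,860.56 per year
Flood insurance: $1,043.04 per year
Property tax: $13,194.60 per year
Yearly total = $2,860.56 + $1,043.04 + $13,194.60 = $17,098.20
Per month = $17,098.20 / 12 = $1,424.85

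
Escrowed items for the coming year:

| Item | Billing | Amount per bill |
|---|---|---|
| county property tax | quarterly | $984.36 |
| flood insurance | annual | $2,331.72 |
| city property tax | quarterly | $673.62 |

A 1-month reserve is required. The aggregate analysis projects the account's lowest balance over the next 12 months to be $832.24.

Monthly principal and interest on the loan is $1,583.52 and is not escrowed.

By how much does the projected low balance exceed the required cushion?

County property tax — $984.36 × 4 = $3,937.44
Flood insurance — $2,331.72
City property tax — $673.62 × 4 = $2,694.48
Combined annual = $3,937.44 + $2,331.72 + $2,694.48 = $8,963.64
Per month = $8,963.64 / 12 = $746.97
Cushion = 1 × $746.97 = $746.97
Surplus = $832.24 − $746.97 = $85.27

$85.27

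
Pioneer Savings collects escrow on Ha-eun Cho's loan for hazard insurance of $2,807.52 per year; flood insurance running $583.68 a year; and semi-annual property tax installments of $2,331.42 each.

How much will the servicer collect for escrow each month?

$671.17

Hazard insurance: $2,807.52/yr
Flood insurance: $583.68/yr
Property tax: $2,331.42 × 2 = $4,662.84/yr
Combined annual = $2,807.52 + $583.68 + $4,662.84 = $8,054.04
Monthly = $8,054.04 / 12 = $671.17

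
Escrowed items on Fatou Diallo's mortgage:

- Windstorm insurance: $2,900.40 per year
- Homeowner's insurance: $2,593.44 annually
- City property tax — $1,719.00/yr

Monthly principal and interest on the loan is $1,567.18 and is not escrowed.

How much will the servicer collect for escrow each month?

$601.07

Windstorm insurance — $2,900.40 annually
Homeowner's insurance — $2,593.44 annually
City property tax — $1,719.00 annually
Total annual escrow = $2,900.40 + $2,593.44 + $1,719.00 = $7,212.84
Monthly escrow = $7,212.84 / 12 = $601.07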